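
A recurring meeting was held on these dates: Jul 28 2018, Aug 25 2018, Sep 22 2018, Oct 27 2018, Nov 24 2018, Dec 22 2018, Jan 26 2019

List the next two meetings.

Gaps: 28, 28, 35, 28, 28, 35 days — a mix of 28 and 35. Every date is a Saturday.
Each is the 4th Saturday of its month.
4th Saturday of February 2019: Feb 23 2019.
March 2019 — 4th Saturday is Mar 23 2019.

Feb 23 2019, Mar 23 2019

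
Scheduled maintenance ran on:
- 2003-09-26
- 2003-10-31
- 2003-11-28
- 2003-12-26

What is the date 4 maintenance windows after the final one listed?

Every date is a Friday; gaps 35, 28, 28 days.
Each is the last Friday of its month (at least one falls on the 29th or later, ruling out '4th Friday').
Last Friday of January 2004: 2004-01-30.
February 2004 ends with Friday 2004-02-27.
Last Friday of March 2004: 2004-03-26.
April 2004 ends with Friday 2004-04-30.

2004-04-30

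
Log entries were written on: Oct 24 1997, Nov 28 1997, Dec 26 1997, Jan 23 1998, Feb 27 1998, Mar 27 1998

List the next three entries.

Gaps: 35, 28, 28, 35, 28 days — a mix of 28 and 35. Every date is a Friday.
Each is the 4th Friday of its month.
4th Friday of April 1998: Apr 24 1998.
May 1998 — 4th Friday is May 22 1998.
4th Friday of June 1998: Jun 26 1998.

Apr 24 1998, May 22 1998, Jun 26 1998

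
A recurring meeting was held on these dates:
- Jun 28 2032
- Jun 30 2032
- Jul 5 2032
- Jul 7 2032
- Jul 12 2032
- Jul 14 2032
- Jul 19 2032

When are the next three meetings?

Gaps: 2, 5, 2, 5, 2, 5 days — not constant, but cyclic with period 2.
The events fall on every Monday and Wednesday.
Next Wednesday: Jul 21 2032.
The following Monday is Jul 26 2032.
Next Wednesday: Jul 28 2032.

Jul 21 2032, Jul 26 2032, Jul 28 2032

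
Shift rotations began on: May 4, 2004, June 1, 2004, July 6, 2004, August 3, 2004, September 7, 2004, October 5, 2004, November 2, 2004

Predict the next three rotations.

These are Tuesdays at 28- or 35-day spacing (28, 35, 28, 35, 28, 28).
The pattern: 1st Tuesday of the month.
1st Tuesday of December 2004: December 7, 2004.
January 2005 — 1st Tuesday is January 4, 2005.
1st Tuesday of February 2005: February 1, 2005.

December 7, 2004; January 4, 2005; February 1, 2005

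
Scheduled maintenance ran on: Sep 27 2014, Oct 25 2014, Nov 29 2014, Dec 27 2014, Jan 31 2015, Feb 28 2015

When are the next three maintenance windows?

Mar 28 2015, Apr 25 2015, May 30 2015

All Saturdays; the gaps (28, 35, 28, 35, 28) vary with month length.
This is the last Saturday of each month.
Last Saturday of March 2015: Mar 28 2015.
Last Saturday of April 2015: Apr 25 2015.
Last Saturday of May 2015: May 30 2015.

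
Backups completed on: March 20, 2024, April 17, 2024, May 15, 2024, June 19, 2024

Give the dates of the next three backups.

July 17, 2024; August 21, 2024; September 18, 2024

These are Wednesdays at 28- or 35-day spacing (28, 28, 35).
The pattern: 3rd Wednesday of the month.
3rd Wednesday of July 2024: July 17, 2024.
August 2024 — 3rd Wednesday is August 21, 2024.
September 2024 — 3rd Wednesday is September 18, 2024.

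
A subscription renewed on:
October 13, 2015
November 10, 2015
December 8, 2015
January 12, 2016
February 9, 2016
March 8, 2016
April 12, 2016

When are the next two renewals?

Gaps: 28, 28, 35, 28, 28, 35 days — a mix of 28 and 35. Every date is a Tuesday.
Each is the 2nd Tuesday of its month.
2nd Tuesday of May 2016: May 10, 2016.
June 2016 — 2nd Tuesday is June 14, 2016.

May 10, 2016; June 14, 2016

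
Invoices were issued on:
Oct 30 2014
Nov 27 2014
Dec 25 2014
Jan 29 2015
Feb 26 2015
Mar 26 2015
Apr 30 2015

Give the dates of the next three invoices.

Every date is a Thursday; gaps 28, 28, 35, 28, 28, 35 days.
Each is the last Thursday of its month (at least one falls on the 29th or later, ruling out '4th Thursday').
May 2015 ends with Thursday May 28 2015.
Last Thursday of June 2015: Jun 25 2015.
July 2015 ends with Thursday Jul 30 2015.

May 28 2015, Jun 25 2015, Jul 30 2015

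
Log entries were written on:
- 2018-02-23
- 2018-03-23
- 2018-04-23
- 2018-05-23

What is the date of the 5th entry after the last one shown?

2018-10-23

Gaps: 28, 31, 30 days — not constant. Every event is on the 23rd of the month.
Pattern: the 23rd of each month.
Next: June 2018 → 2018-06-23.
Next: July 2018 → 2018-07-23.
August 2018: 2018-08-23.
September 2018: 2018-09-23.
Next: October 2018 → 2018-10-23.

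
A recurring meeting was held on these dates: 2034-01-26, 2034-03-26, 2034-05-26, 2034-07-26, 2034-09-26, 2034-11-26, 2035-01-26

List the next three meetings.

Each date is the 26th; the gaps (59, 61, 61, 62, 61, 61) track the month lengths.
The rule is the 26th of every 2 months.
March 2035: 2035-03-26.
May 2035: 2035-05-26.
Next: July 2035 → 2035-07-26.

2035-03-26, 2035-05-26, 2035-07-26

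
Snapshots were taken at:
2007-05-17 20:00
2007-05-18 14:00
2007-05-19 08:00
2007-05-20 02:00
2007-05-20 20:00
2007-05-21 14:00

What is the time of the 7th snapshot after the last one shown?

2007-05-26 20:00

Spacing: 18, 18, 18, 18, 18 h — constant 18 h.
2007-05-21 14:00 + 18 h = 2007-05-22 08:00.
2007-05-22 08:00 + 18 h = 2007-05-23 02:00.
2007-05-23 02:00 + 18 h = 2007-05-23 20:00.
2007-05-23 20:00 + 18 h = 2007-05-24 14:00.
2007-05-24 14:00 + 18 h = 2007-05-25 08:00.
2007-05-25 08:00 + 18 h = 2007-05-26 02:00.
2007-05-26 02:00 + 18 h = 2007-05-26 20:00.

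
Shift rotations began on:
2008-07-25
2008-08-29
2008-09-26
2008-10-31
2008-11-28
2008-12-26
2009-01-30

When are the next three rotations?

2009-02-27, 2009-03-27, 2009-04-24

Every date is a Friday; gaps 35, 28, 35, 28, 28, 35 days.
Each is the last Friday of its month (at least one falls on the 29th or later, ruling out '4th Friday').
February 2009 ends with Friday 2009-02-27.
March 2009 ends with Friday 2009-03-27.
April 2009 ends with Friday 2009-04-24.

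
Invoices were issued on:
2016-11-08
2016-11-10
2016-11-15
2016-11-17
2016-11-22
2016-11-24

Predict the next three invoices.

Every event lands on a Tuesday or Thursday (gaps cycle 2, 5, 2, 5, 2).
So the schedule is: every Tuesday and Thursday.
The following Tuesday is 2016-11-29.
Next Thursday: 2016-12-01.
The following Tuesday is 2016-12-06.

2016-11-29, 2016-12-01, 2016-12-06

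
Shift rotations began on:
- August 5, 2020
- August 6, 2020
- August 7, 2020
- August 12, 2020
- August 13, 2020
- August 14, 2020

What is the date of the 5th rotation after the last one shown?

Every event lands on a Wednesday or Thursday or Friday (gaps cycle 1, 1, 5, 1, 1).
So the schedule is: every Wednesday, Thursday and Friday.
Next Wednesday: August 19, 2020.
The following Thursday is August 20, 2020.
Next Friday: August 21, 2020.
The following Wednesday is August 26, 2020.
The following Thursday is August 27, 2020.

August 27, 2020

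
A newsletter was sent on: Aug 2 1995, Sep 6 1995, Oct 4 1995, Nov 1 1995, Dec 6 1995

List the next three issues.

Gaps: 35, 28, 28, 35 days — a mix of 28 and 35. Every date is a Wednesday.
Each is the 1st Wednesday of its month.
January 1996 — 1st Wednesday is Jan 3 1996.
February 1996 — 1st Wednesday is Feb 7 1996.
March 1996 — 1st Wednesday is Mar 6 1996.

Jan 3 1996, Feb 7 1996, Mar 6 1996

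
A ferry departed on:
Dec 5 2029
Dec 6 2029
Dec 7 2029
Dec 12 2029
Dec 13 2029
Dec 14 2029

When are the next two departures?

Gaps: 1, 1, 5, 1, 1 days — not constant, but cyclic with period 3.
The events fall on every Wednesday, Thursday and Friday.
Next Wednesday: Dec 19 2029.
The following Thursday is Dec 20 2029.

Dec 19 2029, Dec 20 2029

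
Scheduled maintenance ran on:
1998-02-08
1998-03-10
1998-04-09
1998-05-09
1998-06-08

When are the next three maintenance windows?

1998-07-08, 1998-08-07, 1998-09-06

Every event comes 30 days after the last (30, 30, 30, 30).
1998-06-08 + 30 days = 1998-07-08.
1998-07-08 + 30 days = 1998-08-07.
1998-08-07 + 30 days = 1998-09-06.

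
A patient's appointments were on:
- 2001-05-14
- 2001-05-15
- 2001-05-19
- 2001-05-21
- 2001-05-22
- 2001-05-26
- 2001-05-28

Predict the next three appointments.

The gap pattern 1, 4, 2, 1, 4, 2 repeats every 3 events.
These are the Mondays, Tuesdays and Saturdays of each week.
Next Tuesday: 2001-05-29.
Next Saturday: 2001-06-02.
Next Monday: 2001-06-04.

2001-05-29, 2001-06-02, 2001-06-04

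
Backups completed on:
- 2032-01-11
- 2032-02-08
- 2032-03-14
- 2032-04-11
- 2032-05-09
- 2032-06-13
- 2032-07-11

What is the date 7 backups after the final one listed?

2033-02-13

These are Sundays at 28- or 35-day spacing (28, 35, 28, 28, 35, 28).
The pattern: 2nd Sunday of the month.
August 2032 — 2nd Sunday is 2032-08-08.
2nd Sunday of September 2032: 2032-09-12.
2nd Sunday of October 2032: 2032-10-10.
2nd Sunday of November 2032: 2032-11-14.
2nd Sunday of December 2032: 2032-12-12.
2nd Sunday of January 2033: 2033-01-09.
2nd Sunday of February 2033: 2033-02-13.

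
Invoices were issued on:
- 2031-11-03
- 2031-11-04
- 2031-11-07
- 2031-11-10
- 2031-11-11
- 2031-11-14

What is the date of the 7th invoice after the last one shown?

2031-12-01

The gap pattern 1, 3, 3, 1, 3 repeats every 3 events.
These are the Mondays, Tuesdays and Fridays of each week.
Next Monday: 2031-11-17.
The following Tuesday is 2031-11-18.
Next Friday: 2031-11-21.
Next Monday: 2031-11-24.
The following Tuesday is 2031-11-25.
Next Friday: 2031-11-28.
The following Monday is 2031-12-01.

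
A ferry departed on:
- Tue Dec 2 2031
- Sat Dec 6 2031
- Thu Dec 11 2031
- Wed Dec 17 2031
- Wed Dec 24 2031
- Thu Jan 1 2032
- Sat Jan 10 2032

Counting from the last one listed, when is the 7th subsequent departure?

The spacing grows by 1 each time: 4, 5, 6, 7, 8, 9 days.
Next gap: 10 days. Sat Jan 10 2032 + 10 days = Tue Jan 20 2032.
Next gap: 11 days. Tue Jan 20 2032 + 11 days = Sat Jan 31 2032.
Next gap: 12 days. Sat Jan 31 2032 + 12 days = Thu Feb 12 2032.
Next gap: 13 days. Thu Feb 12 2032 + 13 days = Wed Feb 25 2032.
Next gap: 14 days. Wed Feb 25 2032 + 14 days = Wed Mar 10 2032.
Next gap: 15 days. Wed Mar 10 2032 + 15 days = Thu Mar 25 2032.
Next gap: 16 days. Thu Mar 25 2032 + 16 days = Sat Apr 10 2032.

Sat Apr 10 2032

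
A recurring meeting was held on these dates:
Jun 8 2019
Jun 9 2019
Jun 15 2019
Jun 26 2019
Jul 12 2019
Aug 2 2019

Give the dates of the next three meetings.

Aug 28 2019, Sep 28 2019, Nov 3 2019

The spacing grows by 5 each time: 1, 6, 11, 16, 21 days.
Next gap: 26 days. Aug 2 2019 + 26 days = Aug 28 2019.
Next gap: 31 days. Aug 28 2019 + 31 days = Sep 28 2019.
Next gap: 36 days. Sep 28 2019 + 36 days = Nov 3 2019.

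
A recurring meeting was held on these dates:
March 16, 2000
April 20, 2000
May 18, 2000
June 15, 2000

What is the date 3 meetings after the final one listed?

September 21, 2000

All dates are Thursdays, 35, 28, 28 days apart.
Specifically, the 3rd Thursday of each month.
July 2000 — 3rd Thursday is July 20, 2000.
August 2000 — 3rd Thursday is August 17, 2000.
September 2000 — 3rd Thursday is September 21, 2000.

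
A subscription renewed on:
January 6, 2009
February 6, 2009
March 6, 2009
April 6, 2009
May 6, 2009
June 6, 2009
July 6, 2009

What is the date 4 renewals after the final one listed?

November 6, 2009

Gaps: 31, 28, 31, 30, 31, 30 days — not constant. Every event is on the 6th of the month.
Pattern: the 6th of each month.
Next: August 2009 → August 6, 2009.
September 2009: September 6, 2009.
October 2009: October 6, 2009.
Next: November 2009 → November 6, 2009.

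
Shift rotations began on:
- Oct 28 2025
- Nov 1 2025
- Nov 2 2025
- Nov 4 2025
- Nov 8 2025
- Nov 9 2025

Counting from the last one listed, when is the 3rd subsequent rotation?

Every event lands on a Tuesday or Saturday or Sunday (gaps cycle 4, 1, 2, 4, 1).
So the schedule is: every Tuesday, Saturday and Sunday.
Next Tuesday: Nov 11 2025.
Next Saturday: Nov 15 2025.
The following Sunday is Nov 16 2025.

Nov 16 2025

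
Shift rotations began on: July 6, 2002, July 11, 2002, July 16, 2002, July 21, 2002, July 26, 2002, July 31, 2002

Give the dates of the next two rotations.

Every event comes 5 days after the last (5, 5, 5, 5, 5).
July 31, 2002 + 5 days = August 5, 2002.
August 5, 2002 + 5 days = August 10, 2002.

August 5, 2002; August 10, 2002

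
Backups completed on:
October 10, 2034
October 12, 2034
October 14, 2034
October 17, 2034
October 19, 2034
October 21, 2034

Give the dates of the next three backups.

October 24, 2034; October 26, 2034; October 28, 2034

Gaps: 2, 2, 3, 2, 2 days — not constant, but cyclic with period 3.
The events fall on every Tuesday, Thursday and Saturday.
Next Tuesday: October 24, 2034.
Next Thursday: October 26, 2034.
The following Saturday is October 28, 2034.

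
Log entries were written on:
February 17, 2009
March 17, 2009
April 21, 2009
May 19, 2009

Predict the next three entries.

These are Tuesdays at 28- or 35-day spacing (28, 35, 28).
The pattern: 3rd Tuesday of the month.
June 2009 — 3rd Tuesday is June 16, 2009.
July 2009 — 3rd Tuesday is July 21, 2009.
3rd Tuesday of August 2009: August 18, 2009.

June 16, 2009; July 21, 2009; August 18, 2009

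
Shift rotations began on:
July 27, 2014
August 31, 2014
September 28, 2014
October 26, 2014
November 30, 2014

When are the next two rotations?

These are Sundays with 35, 28, 28, 35-day gaps.
Each is the final Sunday of its month — August 31, 2014 is past the 28th, so '4th Sunday' doesn't fit.
Last Sunday of December 2014: December 28, 2014.
January 2015 ends with Sunday January 25, 2015.

December 28, 2014; January 25, 2015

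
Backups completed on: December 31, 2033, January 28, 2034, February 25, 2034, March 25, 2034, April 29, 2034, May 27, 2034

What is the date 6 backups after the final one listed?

All Saturdays; the gaps (28, 28, 28, 35, 28) vary with month length.
This is the last Saturday of each month.
June 2034 ends with Saturday June 24, 2034.
July 2034 ends with Saturday July 29, 2034.
Last Saturday of August 2034: August 26, 2034.
Last Saturday of September 2034: September 30, 2034.
Last Saturday of October 2034: October 28, 2034.
November 2034 ends with Saturday November 25, 2034.

November 25, 2034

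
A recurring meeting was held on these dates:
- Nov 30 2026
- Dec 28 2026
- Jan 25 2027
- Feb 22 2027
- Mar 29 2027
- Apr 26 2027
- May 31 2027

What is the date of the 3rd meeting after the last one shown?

These are Mondays with 28, 28, 28, 35, 28, 35-day gaps.
Each is the final Monday of its month — Nov 30 2026 is past the 28th, so '4th Monday' doesn't fit.
June 2027 ends with Monday Jun 28 2027.
Last Monday of July 2027: Jul 26 2027.
Last Monday of August 2027: Aug 30 2027.

Aug 30 2027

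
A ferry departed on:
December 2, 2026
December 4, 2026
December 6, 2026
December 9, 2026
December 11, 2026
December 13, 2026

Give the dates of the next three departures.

December 16, 2026; December 18, 2026; December 20, 2026

Every event lands on a Wednesday or Friday or Sunday (gaps cycle 2, 2, 3, 2, 2).
So the schedule is: every Wednesday, Friday and Sunday.
The following Wednesday is December 16, 2026.
Next Friday: December 18, 2026.
The following Sunday is December 20, 2026.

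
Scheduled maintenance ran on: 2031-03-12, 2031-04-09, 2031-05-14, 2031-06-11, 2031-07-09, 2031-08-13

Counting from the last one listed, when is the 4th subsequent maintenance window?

All dates are Wednesdays, 28, 35, 28, 28, 35 days apart.
Specifically, the 2nd Wednesday of each month.
September 2031 — 2nd Wednesday is 2031-09-10.
2nd Wednesday of October 2031: 2031-10-08.
2nd Wednesday of November 2031: 2031-11-12.
2nd Wednesday of December 2031: 2031-12-10.

2031-12-10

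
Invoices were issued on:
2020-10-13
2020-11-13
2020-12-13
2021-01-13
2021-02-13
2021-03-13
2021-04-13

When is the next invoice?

2021-05-13

Gaps: 31, 30, 31, 31, 28, 31 days — not constant. Every event is on the 13th of the month.
Pattern: the 13th of each month.
Next: May 2021 → 2021-05-13.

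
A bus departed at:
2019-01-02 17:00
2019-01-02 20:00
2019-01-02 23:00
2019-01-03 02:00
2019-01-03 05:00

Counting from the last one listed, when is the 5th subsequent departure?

2019-01-03 20:00

Gaps: 3, 3, 3, 3 hours — each event is 3 hours after the previous one.
2019-01-03 05:00 + 3 h = 2019-01-03 08:00.
2019-01-03 08:00 + 3 h = 2019-01-03 11:00.
2019-01-03 11:00 + 3 h = 2019-01-03 14:00.
2019-01-03 14:00 + 3 h = 2019-01-03 17:00.
2019-01-03 17:00 + 3 h = 2019-01-03 20:00.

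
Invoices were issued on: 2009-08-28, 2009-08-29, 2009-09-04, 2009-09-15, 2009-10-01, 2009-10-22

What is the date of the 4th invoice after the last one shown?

2010-03-05

Gaps: 1, 6, 11, 16, 21 days — each gap is 5 larger than the previous one.
Next gap: 26 days. 2009-10-22 + 26 days = 2009-11-17.
Next gap: 31 days. 2009-11-17 + 31 days = 2009-12-18.
Next gap: 36 days. 2009-12-18 + 36 days = 2010-01-23.
Next gap: 41 days. 2010-01-23 + 41 days = 2010-03-05.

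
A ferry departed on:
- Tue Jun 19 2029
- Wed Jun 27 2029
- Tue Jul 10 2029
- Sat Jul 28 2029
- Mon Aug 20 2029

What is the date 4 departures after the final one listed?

Wed Jan 9 2030

Gaps: 8, 13, 18, 23 days — each gap is 5 larger than the previous one.
Next gap: 28 days. Mon Aug 20 2029 + 28 days = Mon Sep 17 2029.
Next gap: 33 days. Mon Sep 17 2029 + 33 days = Sat Oct 20 2029.
Next gap: 38 days. Sat Oct 20 2029 + 38 days = Tue Nov 27 2029.
Next gap: 43 days. Tue Nov 27 2029 + 43 days = Wed Jan 9 2030.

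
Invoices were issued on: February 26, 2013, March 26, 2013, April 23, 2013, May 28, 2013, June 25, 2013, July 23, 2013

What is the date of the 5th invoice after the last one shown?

All dates are Tuesdays, 28, 28, 35, 28, 28 days apart.
Specifically, the 4th Tuesday of each month.
4th Tuesday of August 2013: August 27, 2013.
September 2013 — 4th Tuesday is September 24, 2013.
4th Tuesday of October 2013: October 22, 2013.
4th Tuesday of November 2013: November 26, 2013.
December 2013 — 4th Tuesday is December 24, 2013.

December 24, 2013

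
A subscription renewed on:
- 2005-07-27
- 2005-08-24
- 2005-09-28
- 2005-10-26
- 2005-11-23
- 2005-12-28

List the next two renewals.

2006-01-25, 2006-02-22

These are Wednesdays at 28- or 35-day spacing (28, 35, 28, 28, 35).
The pattern: 4th Wednesday of the month.
January 2006 — 4th Wednesday is 2006-01-25.
February 2006 — 4th Wednesday is 2006-02-22.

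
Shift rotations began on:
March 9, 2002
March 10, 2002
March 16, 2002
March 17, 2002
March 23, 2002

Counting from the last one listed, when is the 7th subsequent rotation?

April 14, 2002

The gap pattern 1, 6, 1, 6 repeats every 2 events.
These are the Saturdays and Sundays of each week.
Next Sunday: March 24, 2002.
Next Saturday: March 30, 2002.
Next Sunday: March 31, 2002.
Next Saturday: April 6, 2002.
The following Sunday is April 7, 2002.
Next Saturday: April 13, 2002.
The following Sunday is April 14, 2002.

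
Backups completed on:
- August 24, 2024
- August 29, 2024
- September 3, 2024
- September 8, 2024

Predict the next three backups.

September 13, 2024; September 18, 2024; September 23, 2024

Gaps between consecutive events: 5, 5, 5 days — a constant 5-day interval.
September 8, 2024 + 5 days = September 13, 2024.
September 13, 2024 + 5 days = September 18, 2024.
September 18, 2024 + 5 days = September 23, 2024.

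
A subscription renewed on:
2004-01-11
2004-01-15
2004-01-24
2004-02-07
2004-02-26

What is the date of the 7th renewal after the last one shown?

2004-11-25

Gaps: 4, 9, 14, 19 days — each gap is 5 larger than the previous one.
Next gap: 24 days. 2004-02-26 + 24 days = 2004-03-21.
Next gap: 29 days. 2004-03-21 + 29 days = 2004-04-19.
Next gap: 34 days. 2004-04-19 + 34 days = 2004-05-23.
Next gap: 39 days. 2004-05-23 + 39 days = 2004-07-01.
Next gap: 44 days. 2004-07-01 + 44 days = 2004-08-14.
Next gap: 49 days. 2004-08-14 + 49 days = 2004-10-02.
Next gap: 54 days. 2004-10-02 + 54 days = 2004-11-25.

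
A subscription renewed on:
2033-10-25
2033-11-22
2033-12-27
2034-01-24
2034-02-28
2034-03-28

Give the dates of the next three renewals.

2034-04-25, 2034-05-23, 2034-06-27

Gaps: 28, 35, 28, 35, 28 days — a mix of 28 and 35. Every date is a Tuesday.
Each is the 4th Tuesday of its month.
4th Tuesday of April 2034: 2034-04-25.
4th Tuesday of May 2034: 2034-05-23.
4th Tuesday of June 2034: 2034-06-27.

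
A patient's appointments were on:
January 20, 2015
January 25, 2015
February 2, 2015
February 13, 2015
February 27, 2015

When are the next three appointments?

Intervals are 5, 8, 11, 14 days — an arithmetic progression with common difference 3.
Next gap: 17 days. February 27, 2015 + 17 days = March 16, 2015.
Next gap: 20 days. March 16, 2015 + 20 days = April 5, 2015.
Next gap: 23 days. April 5, 2015 + 23 days = April 28, 2015.

March 16, 2015; April 5, 2015; April 28, 2015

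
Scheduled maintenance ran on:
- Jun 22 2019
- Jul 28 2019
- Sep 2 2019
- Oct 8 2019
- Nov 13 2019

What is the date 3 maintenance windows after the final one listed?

Feb 29 2020

Gaps between consecutive events: 36, 36, 36, 36 days — a constant 36-day interval.
Nov 13 2019 + 36 days = Dec 19 2019.
Dec 19 2019 + 36 days = Jan 24 2020.
Jan 24 2020 + 36 days = Feb 29 2020.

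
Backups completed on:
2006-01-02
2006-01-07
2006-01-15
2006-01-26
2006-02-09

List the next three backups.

2006-02-26, 2006-03-18, 2006-04-10

Intervals are 5, 8, 11, 14 days — an arithmetic progression with common difference 3.
Next gap: 17 days. 2006-02-09 + 17 days = 2006-02-26.
Next gap: 20 days. 2006-02-26 + 20 days = 2006-03-18.
Next gap: 23 days. 2006-03-18 + 23 days = 2006-04-10.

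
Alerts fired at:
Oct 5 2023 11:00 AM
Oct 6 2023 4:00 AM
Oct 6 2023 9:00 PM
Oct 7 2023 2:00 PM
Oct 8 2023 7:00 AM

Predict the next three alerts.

Oct 9 2023 12:00 AM, Oct 9 2023 5:00 PM, Oct 10 2023 10:00 AM

Gaps: 17, 17, 17, 17 hours — each event is 17 hours after the previous one.
Oct 8 2023 7:00 AM + 17 h = Oct 9 2023 12:00 AM.
Oct 9 2023 12:00 AM + 17 h = Oct 9 2023 5:00 PM.
Oct 9 2023 5:00 PM + 17 h = Oct 10 2023 10:00 AM.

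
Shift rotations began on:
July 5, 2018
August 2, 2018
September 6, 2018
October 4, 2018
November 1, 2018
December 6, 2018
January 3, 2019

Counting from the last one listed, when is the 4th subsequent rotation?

May 2, 2019

All dates are Thursdays, 28, 35, 28, 28, 35, 28 days apart.
Specifically, the 1st Thursday of each month.
February 2019 — 1st Thursday is February 7, 2019.
1st Thursday of March 2019: March 7, 2019.
April 2019 — 1st Thursday is April 4, 2019.
May 2019 — 1st Thursday is May 2, 2019.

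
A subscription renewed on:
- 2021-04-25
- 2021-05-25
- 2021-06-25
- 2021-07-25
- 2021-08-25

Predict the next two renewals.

2021-09-25, 2021-10-25

Gaps: 30, 31, 30, 31 days — not constant. Every event is on the 25th of the month.
Pattern: the 25th of each month.
September 2021: 2021-09-25.
October 2021: 2021-10-25.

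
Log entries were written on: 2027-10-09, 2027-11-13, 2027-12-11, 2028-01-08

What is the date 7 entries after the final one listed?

2028-08-12

These are Saturdays at 28- or 35-day spacing (35, 28, 28).
The pattern: 2nd Saturday of the month.
2nd Saturday of February 2028: 2028-02-12.
March 2028 — 2nd Saturday is 2028-03-11.
2nd Saturday of April 2028: 2028-04-08.
2nd Saturday of May 2028: 2028-05-13.
2nd Saturday of June 2028: 2028-06-10.
July 2028 — 2nd Saturday is 2028-07-08.
2nd Saturday of August 2028: 2028-08-12.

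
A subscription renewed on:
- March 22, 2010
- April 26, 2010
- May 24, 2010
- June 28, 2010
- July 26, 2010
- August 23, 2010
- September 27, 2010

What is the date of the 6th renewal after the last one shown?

March 28, 2011

These are Mondays at 28- or 35-day spacing (35, 28, 35, 28, 28, 35).
The pattern: 4th Monday of the month.
October 2010 — 4th Monday is October 25, 2010.
4th Monday of November 2010: November 22, 2010.
December 2010 — 4th Monday is December 27, 2010.
4th Monday of January 2011: January 24, 2011.
4th Monday of February 2011: February 28, 2011.
March 2011 — 4th Monday is March 28, 2011.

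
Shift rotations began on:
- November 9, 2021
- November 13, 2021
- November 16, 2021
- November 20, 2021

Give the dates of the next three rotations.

Every event lands on a Tuesday or Saturday (gaps cycle 4, 3, 4).
So the schedule is: every Tuesday and Saturday.
The following Tuesday is November 23, 2021.
The following Saturday is November 27, 2021.
Next Tuesday: November 30, 2021.

November 23, 2021; November 27, 2021; November 30, 2021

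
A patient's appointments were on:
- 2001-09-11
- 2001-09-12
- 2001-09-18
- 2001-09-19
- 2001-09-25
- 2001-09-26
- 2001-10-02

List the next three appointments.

2001-10-03, 2001-10-09, 2001-10-10

Every event lands on a Tuesday or Wednesday (gaps cycle 1, 6, 1, 6, 1, 6).
So the schedule is: every Tuesday and Wednesday.
Next Wednesday: 2001-10-03.
The following Tuesday is 2001-10-09.
The following Wednesday is 2001-10-10.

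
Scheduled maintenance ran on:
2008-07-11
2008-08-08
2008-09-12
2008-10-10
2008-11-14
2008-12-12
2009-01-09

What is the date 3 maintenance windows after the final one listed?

2009-04-10

Gaps: 28, 35, 28, 35, 28, 28 days — a mix of 28 and 35. Every date is a Friday.
Each is the 2nd Friday of its month.
February 2009 — 2nd Friday is 2009-02-13.
2nd Friday of March 2009: 2009-03-13.
2nd Friday of April 2009: 2009-04-10.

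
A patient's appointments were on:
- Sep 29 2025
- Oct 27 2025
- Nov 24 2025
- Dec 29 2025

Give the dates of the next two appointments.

Jan 26 2026, Feb 23 2026

All Mondays; the gaps (28, 28, 35) vary with month length.
This is the last Monday of each month.
January 2026 ends with Monday Jan 26 2026.
Last Monday of February 2026: Feb 23 2026.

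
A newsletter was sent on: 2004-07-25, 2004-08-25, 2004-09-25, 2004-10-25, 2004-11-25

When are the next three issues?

2004-12-25, 2005-01-25, 2005-02-25

Each date is the 25th; the gaps (31, 31, 30, 31) track the month lengths.
The rule is the 25th of each month.
December 2004: 2004-12-25.
Next: January 2005 → 2005-01-25.
February 2005: 2005-02-25.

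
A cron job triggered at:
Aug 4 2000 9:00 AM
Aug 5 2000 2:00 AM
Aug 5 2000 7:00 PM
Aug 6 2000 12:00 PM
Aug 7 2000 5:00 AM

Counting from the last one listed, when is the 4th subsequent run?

Gaps: 17, 17, 17, 17 hours — each event is 17 hours after the previous one.
Aug 7 2000 5:00 AM + 17 h = Aug 7 2000 10:00 PM.
Aug 7 2000 10:00 PM + 17 h = Aug 8 2000 3:00 PM.
Aug 8 2000 3:00 PM + 17 h = Aug 9 2000 8:00 AM.
Aug 9 2000 8:00 AM + 17 h = Aug 10 2000 1:00 AM.

Aug 10 2000 1:00 AM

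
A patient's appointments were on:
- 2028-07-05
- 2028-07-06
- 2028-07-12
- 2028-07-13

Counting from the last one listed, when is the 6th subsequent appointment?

2028-08-03

Gaps: 1, 6, 1 days — not constant, but cyclic with period 2.
The events fall on every Wednesday and Thursday.
The following Wednesday is 2028-07-19.
The following Thursday is 2028-07-20.
The following Wednesday is 2028-07-26.
The following Thursday is 2028-07-27.
Next Wednesday: 2028-08-02.
The following Thursday is 2028-08-03.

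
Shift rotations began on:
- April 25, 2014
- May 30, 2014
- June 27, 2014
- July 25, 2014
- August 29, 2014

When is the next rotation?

September 26, 2014

All Fridays; the gaps (35, 28, 28, 35) vary with month length.
This is the last Friday of each month.
September 2014 ends with Friday September 26, 2014.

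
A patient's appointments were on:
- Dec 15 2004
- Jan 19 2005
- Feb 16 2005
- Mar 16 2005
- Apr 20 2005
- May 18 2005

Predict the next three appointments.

Jun 15 2005, Jul 20 2005, Aug 17 2005

Gaps: 35, 28, 28, 35, 28 days — a mix of 28 and 35. Every date is a Wednesday.
Each is the 3rd Wednesday of its month.
June 2005 — 3rd Wednesday is Jun 15 2005.
3rd Wednesday of July 2005: Jul 20 2005.
August 2005 — 3rd Wednesday is Aug 17 2005.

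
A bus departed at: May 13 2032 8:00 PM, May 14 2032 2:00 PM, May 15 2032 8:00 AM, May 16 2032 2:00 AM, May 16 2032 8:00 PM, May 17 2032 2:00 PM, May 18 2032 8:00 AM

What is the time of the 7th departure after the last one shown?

The interval is a steady 18 hours (18, 18, 18, 18, 18, 18).
May 18 2032 8:00 AM + 18 h = May 19 2032 2:00 AM.
May 19 2032 2:00 AM + 18 h = May 19 2032 8:00 PM.
May 19 2032 8:00 PM + 18 h = May 20 2032 2:00 PM.
May 20 2032 2:00 PM + 18 h = May 21 2032 8:00 AM.
May 21 2032 8:00 AM + 18 h = May 22 2032 2:00 AM.
May 22 2032 2:00 AM + 18 h = May 22 2032 8:00 PM.
May 22 2032 8:00 PM + 18 h = May 23 2032 2:00 PM.

May 23 2032 2:00 PM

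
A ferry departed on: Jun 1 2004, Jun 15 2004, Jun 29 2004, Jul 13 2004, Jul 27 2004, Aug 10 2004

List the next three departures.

Aug 24 2004, Sep 7 2004, Sep 21 2004

The spacing is 14, 14, 14, 14, 14 days — always 14 days.
Aug 10 2004 + 14 days = Aug 24 2004.
Aug 24 2004 + 14 days = Sep 7 2004.
Sep 7 2004 + 14 days = Sep 21 2004.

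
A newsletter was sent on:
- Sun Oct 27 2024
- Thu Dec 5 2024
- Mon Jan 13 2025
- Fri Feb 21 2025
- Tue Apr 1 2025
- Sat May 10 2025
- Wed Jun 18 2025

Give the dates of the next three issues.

The spacing is 39, 39, 39, 39, 39, 39 days — always 39 days.
Wed Jun 18 2025 + 39 days = Sun Jul 27 2025.
Sun Jul 27 2025 + 39 days = Thu Sep 4 2025.
Thu Sep 4 2025 + 39 days = Mon Oct 13 2025.

Sun Jul 27 2025, Thu Sep 4 2025, Mon Oct 13 2025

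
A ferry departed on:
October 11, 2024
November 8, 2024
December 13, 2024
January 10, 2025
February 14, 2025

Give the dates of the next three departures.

March 14, 2025; April 11, 2025; May 9, 2025

Gaps: 28, 35, 28, 35 days — a mix of 28 and 35. Every date is a Friday.
Each is the 2nd Friday of its month.
March 2025 — 2nd Friday is March 14, 2025.
April 2025 — 2nd Friday is April 11, 2025.
2nd Friday of May 2025: May 9, 2025.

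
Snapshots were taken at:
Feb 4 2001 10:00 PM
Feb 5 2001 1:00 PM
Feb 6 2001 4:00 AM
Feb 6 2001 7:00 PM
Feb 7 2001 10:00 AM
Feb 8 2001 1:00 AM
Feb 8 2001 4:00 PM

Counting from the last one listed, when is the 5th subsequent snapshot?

The interval is a steady 15 hours (15, 15, 15, 15, 15, 15).
Feb 8 2001 4:00 PM + 15 h = Feb 9 2001 7:00 AM.
Feb 9 2001 7:00 AM + 15 h = Feb 9 2001 10:00 PM.
Feb 9 2001 10:00 PM + 15 h = Feb 10 2001 1:00 PM.
Feb 10 2001 1:00 PM + 15 h = Feb 11 2001 4:00 AM.
Feb 11 2001 4:00 AM + 15 h = Feb 11 2001 7:00 PM.

Feb 11 2001 7:00 PM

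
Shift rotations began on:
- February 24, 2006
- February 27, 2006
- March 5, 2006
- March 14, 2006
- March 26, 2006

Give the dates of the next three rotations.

Gaps: 3, 6, 9, 12 days — each gap is 3 larger than the previous one.
Next gap: 15 days. March 26, 2006 + 15 days = April 10, 2006.
Next gap: 18 days. April 10, 2006 + 18 days = April 28, 2006.
Next gap: 21 days. April 28, 2006 + 21 days = May 19, 2006.

April 10, 2006; April 28, 2006; May 19, 2006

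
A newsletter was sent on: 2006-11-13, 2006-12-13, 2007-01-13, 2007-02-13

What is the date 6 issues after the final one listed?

Each date is the 13th; the gaps (30, 31, 31) track the month lengths.
The rule is the 13th of each month.
Next: March 2007 → 2007-03-13.
April 2007: 2007-04-13.
Next: May 2007 → 2007-05-13.
June 2007: 2007-06-13.
July 2007: 2007-07-13.
August 2007: 2007-08-13.

2007-08-13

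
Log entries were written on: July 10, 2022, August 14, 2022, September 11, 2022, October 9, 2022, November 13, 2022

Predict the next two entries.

Gaps: 35, 28, 28, 35 days — a mix of 28 and 35. Every date is a Sunday.
Each is the 2nd Sunday of its month.
December 2022 — 2nd Sunday is December 11, 2022.
2nd Sunday of January 2023: January 8, 2023.

December 11, 2022; January 8, 2023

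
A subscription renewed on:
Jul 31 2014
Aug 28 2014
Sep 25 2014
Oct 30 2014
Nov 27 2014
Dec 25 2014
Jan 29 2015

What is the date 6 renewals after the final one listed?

These are Thursdays with 28, 28, 35, 28, 28, 35-day gaps.
Each is the final Thursday of its month — Jul 31 2014 is past the 28th, so '4th Thursday' doesn't fit.
Last Thursday of February 2015: Feb 26 2015.
Last Thursday of March 2015: Mar 26 2015.
April 2015 ends with Thursday Apr 30 2015.
Last Thursday of May 2015: May 28 2015.
June 2015 ends with Thursday Jun 25 2015.
July 2015 ends with Thursday Jul 30 2015.

Jul 30 2015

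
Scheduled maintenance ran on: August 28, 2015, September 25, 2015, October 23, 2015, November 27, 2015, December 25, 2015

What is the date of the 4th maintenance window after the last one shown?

These are Fridays at 28- or 35-day spacing (28, 28, 35, 28).
The pattern: 4th Friday of the month.
January 2016 — 4th Friday is January 22, 2016.
4th Friday of February 2016: February 26, 2016.
4th Friday of March 2016: March 25, 2016.
4th Friday of April 2016: April 22, 2016.

April 22, 2016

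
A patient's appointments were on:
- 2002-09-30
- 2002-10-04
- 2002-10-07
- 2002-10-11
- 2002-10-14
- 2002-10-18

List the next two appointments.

Gaps: 4, 3, 4, 3, 4 days — not constant, but cyclic with period 2.
The events fall on every Monday and Friday.
The following Monday is 2002-10-21.
The following Friday is 2002-10-25.

2002-10-21, 2002-10-25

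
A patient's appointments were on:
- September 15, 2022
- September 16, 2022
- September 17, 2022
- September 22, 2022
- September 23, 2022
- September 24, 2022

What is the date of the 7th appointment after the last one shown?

The gap pattern 1, 1, 5, 1, 1 repeats every 3 events.
These are the Thursdays, Fridays and Saturdays of each week.
The following Thursday is September 29, 2022.
The following Friday is September 30, 2022.
Next Saturday: October 1, 2022.
Next Thursday: October 6, 2022.
The following Friday is October 7, 2022.
Next Saturday: October 8, 2022.
The following Thursday is October 13, 2022.

October 13, 2022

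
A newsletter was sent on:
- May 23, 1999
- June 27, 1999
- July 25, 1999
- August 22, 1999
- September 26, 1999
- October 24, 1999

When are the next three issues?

Gaps: 35, 28, 28, 35, 28 days — a mix of 28 and 35. Every date is a Sunday.
Each is the 4th Sunday of its month.
November 1999 — 4th Sunday is November 28, 1999.
4th Sunday of December 1999: December 26, 1999.
4th Sunday of January 2000: January 23, 2000.

November 28, 1999; December 26, 1999; January 23, 2000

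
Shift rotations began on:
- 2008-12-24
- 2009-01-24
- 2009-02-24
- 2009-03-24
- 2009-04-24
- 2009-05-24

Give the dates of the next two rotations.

2009-06-24, 2009-07-24

Gaps: 31, 31, 28, 31, 30 days — not constant. Every event is on the 24th of the month.
Pattern: the 24th of each month.
Next: June 2009 → 2009-06-24.
July 2009: 2009-07-24.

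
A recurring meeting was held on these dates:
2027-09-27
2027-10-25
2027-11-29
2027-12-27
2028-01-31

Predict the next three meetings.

2028-02-28, 2028-03-27, 2028-04-24

All Mondays; the gaps (28, 35, 28, 35) vary with month length.
This is the last Monday of each month.
February 2028 ends with Monday 2028-02-28.
Last Monday of March 2028: 2028-03-27.
Last Monday of April 2028: 2028-04-24.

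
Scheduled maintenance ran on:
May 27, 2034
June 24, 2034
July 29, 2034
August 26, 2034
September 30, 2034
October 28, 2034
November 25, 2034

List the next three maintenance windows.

December 30, 2034; January 27, 2035; February 24, 2035

Every date is a Saturday; gaps 28, 35, 28, 35, 28, 28 days.
Each is the last Saturday of its month (at least one falls on the 29th or later, ruling out '4th Saturday').
December 2034 ends with Saturday December 30, 2034.
January 2035 ends with Saturday January 27, 2035.
February 2035 ends with Saturday February 24, 2035.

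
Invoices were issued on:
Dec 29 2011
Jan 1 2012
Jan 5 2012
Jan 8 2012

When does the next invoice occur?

The gap pattern 3, 4, 3 repeats every 2 events.
These are the Thursdays and Sundays of each week.
Next Thursday: Jan 12 2012.

Jan 12 2012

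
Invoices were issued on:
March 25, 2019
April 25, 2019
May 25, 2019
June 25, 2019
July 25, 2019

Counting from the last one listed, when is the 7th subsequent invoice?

Each date is the 25th; the gaps (31, 30, 31, 30) track the month lengths.
The rule is the 25th of each month.
August 2019: August 25, 2019.
September 2019: September 25, 2019.
October 2019: October 25, 2019.
November 2019: November 25, 2019.
Next: December 2019 → December 25, 2019.
January 2020: January 25, 2020.
February 2020: February 25, 2020.

February 25, 2020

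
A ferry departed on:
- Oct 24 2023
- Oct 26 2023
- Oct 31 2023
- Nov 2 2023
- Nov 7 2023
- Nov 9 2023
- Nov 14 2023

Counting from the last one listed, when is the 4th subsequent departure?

Nov 28 2023

The gap pattern 2, 5, 2, 5, 2, 5 repeats every 2 events.
These are the Tuesdays and Thursdays of each week.
The following Thursday is Nov 16 2023.
Next Tuesday: Nov 21 2023.
Next Thursday: Nov 23 2023.
Next Tuesday: Nov 28 2023.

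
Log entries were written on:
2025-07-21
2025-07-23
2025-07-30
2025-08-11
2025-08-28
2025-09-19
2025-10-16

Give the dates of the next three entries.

Gaps: 2, 7, 12, 17, 22, 27 days — each gap is 5 larger than the previous one.
Next gap: 32 days. 2025-10-16 + 32 days = 2025-11-17.
Next gap: 37 days. 2025-11-17 + 37 days = 2025-12-24.
Next gap: 42 days. 2025-12-24 + 42 days = 2026-02-04.

2025-11-17, 2025-12-24, 2026-02-04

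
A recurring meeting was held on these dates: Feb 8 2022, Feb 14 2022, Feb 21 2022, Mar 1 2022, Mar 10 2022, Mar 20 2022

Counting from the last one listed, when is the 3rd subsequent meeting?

Intervals are 6, 7, 8, 9, 10 days — an arithmetic progression with common difference 1.
Next gap: 11 days. Mar 20 2022 + 11 days = Mar 31 2022.
Next gap: 12 days. Mar 31 2022 + 12 days = Apr 12 2022.
Next gap: 13 days. Apr 12 2022 + 13 days = Apr 25 2022.

Apr 25 2022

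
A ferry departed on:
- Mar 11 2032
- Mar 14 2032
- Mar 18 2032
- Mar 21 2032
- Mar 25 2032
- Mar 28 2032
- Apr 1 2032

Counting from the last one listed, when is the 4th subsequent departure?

The gap pattern 3, 4, 3, 4, 3, 4 repeats every 2 events.
These are the Thursdays and Sundays of each week.
Next Sunday: Apr 4 2032.
The following Thursday is Apr 8 2032.
The following Sunday is Apr 11 2032.
The following Thursday is Apr 15 2032.

Apr 15 2032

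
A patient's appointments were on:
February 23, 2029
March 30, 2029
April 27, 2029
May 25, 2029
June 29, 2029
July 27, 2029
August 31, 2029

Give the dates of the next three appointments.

September 28, 2029; October 26, 2029; November 30, 2029

All Fridays; the gaps (35, 28, 28, 35, 28, 35) vary with month length.
This is the last Friday of each month.
September 2029 ends with Friday September 28, 2029.
October 2029 ends with Friday October 26, 2029.
November 2029 ends with Friday November 30, 2029.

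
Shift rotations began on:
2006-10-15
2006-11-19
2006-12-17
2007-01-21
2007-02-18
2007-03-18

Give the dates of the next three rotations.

These are Sundays at 28- or 35-day spacing (35, 28, 35, 28, 28).
The pattern: 3rd Sunday of the month.
April 2007 — 3rd Sunday is 2007-04-15.
May 2007 — 3rd Sunday is 2007-05-20.
3rd Sunday of June 2007: 2007-06-17.

2007-04-15, 2007-05-20, 2007-06-17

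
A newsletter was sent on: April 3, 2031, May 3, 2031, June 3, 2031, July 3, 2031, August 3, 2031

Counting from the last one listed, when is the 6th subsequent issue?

Each date is the 3rd; the gaps (30, 31, 30, 31) track the month lengths.
The rule is the 3rd of each month.
September 2031: September 3, 2031.
Next: October 2031 → October 3, 2031.
Next: November 2031 → November 3, 2031.
December 2031: December 3, 2031.
January 2032: January 3, 2032.
February 2032: February 3, 2032.

February 3, 2032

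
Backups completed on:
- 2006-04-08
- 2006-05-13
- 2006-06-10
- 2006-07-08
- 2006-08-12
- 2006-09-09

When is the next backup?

Gaps: 35, 28, 28, 35, 28 days — a mix of 28 and 35. Every date is a Saturday.
Each is the 2nd Saturday of its month.
2nd Saturday of October 2006: 2006-10-14.

2006-10-14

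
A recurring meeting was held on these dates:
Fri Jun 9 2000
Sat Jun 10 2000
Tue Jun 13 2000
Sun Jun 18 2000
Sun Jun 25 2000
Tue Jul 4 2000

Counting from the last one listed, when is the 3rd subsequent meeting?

Sat Aug 12 2000

Gaps: 1, 3, 5, 7, 9 days — each gap is 2 larger than the previous one.
Next gap: 11 days. Tue Jul 4 2000 + 11 days = Sat Jul 15 2000.
Next gap: 13 days. Sat Jul 15 2000 + 13 days = Fri Jul 28 2000.
Next gap: 15 days. Fri Jul 28 2000 + 15 days = Sat Aug 12 2000.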